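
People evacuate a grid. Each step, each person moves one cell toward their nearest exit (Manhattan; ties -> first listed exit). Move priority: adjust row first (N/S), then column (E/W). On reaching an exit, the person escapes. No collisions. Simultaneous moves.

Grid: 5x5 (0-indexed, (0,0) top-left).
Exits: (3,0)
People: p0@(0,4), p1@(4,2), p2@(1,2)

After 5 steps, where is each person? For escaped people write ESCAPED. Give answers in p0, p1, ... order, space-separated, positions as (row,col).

Step 1: p0:(0,4)->(1,4) | p1:(4,2)->(3,2) | p2:(1,2)->(2,2)
Step 2: p0:(1,4)->(2,4) | p1:(3,2)->(3,1) | p2:(2,2)->(3,2)
Step 3: p0:(2,4)->(3,4) | p1:(3,1)->(3,0)->EXIT | p2:(3,2)->(3,1)
Step 4: p0:(3,4)->(3,3) | p1:escaped | p2:(3,1)->(3,0)->EXIT
Step 5: p0:(3,3)->(3,2) | p1:escaped | p2:escaped

(3,2) ESCAPED ESCAPED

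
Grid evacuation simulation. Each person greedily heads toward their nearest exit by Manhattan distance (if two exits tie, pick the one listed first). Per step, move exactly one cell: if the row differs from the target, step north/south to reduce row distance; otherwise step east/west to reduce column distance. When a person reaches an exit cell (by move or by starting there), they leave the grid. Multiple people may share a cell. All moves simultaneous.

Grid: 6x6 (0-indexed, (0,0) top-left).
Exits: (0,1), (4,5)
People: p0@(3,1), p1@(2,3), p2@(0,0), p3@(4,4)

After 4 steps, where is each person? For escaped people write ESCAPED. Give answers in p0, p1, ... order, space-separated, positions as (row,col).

Step 1: p0:(3,1)->(2,1) | p1:(2,3)->(1,3) | p2:(0,0)->(0,1)->EXIT | p3:(4,4)->(4,5)->EXIT
Step 2: p0:(2,1)->(1,1) | p1:(1,3)->(0,3) | p2:escaped | p3:escaped
Step 3: p0:(1,1)->(0,1)->EXIT | p1:(0,3)->(0,2) | p2:escaped | p3:escaped
Step 4: p0:escaped | p1:(0,2)->(0,1)->EXIT | p2:escaped | p3:escaped

ESCAPED ESCAPED ESCAPED ESCAPED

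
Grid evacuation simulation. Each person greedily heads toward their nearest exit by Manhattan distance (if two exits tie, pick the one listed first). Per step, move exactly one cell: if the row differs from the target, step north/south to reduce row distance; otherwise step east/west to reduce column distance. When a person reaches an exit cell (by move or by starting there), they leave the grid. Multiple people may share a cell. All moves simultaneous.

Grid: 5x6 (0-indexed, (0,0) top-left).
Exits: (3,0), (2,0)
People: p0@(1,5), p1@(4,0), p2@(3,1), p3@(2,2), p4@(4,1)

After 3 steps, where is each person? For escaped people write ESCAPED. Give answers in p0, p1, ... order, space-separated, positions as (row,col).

Step 1: p0:(1,5)->(2,5) | p1:(4,0)->(3,0)->EXIT | p2:(3,1)->(3,0)->EXIT | p3:(2,2)->(2,1) | p4:(4,1)->(3,1)
Step 2: p0:(2,5)->(2,4) | p1:escaped | p2:escaped | p3:(2,1)->(2,0)->EXIT | p4:(3,1)->(3,0)->EXIT
Step 3: p0:(2,4)->(2,3) | p1:escaped | p2:escaped | p3:escaped | p4:escaped

(2,3) ESCAPED ESCAPED ESCAPED ESCAPED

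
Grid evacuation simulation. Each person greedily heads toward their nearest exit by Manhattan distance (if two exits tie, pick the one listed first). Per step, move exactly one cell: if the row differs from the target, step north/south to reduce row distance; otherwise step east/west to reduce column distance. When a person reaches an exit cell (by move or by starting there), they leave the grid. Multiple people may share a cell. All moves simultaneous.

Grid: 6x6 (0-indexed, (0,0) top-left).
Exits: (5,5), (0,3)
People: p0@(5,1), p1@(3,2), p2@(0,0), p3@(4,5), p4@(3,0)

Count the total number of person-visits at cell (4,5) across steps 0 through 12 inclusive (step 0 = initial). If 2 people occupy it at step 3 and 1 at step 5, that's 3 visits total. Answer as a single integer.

Step 0: p0@(5,1) p1@(3,2) p2@(0,0) p3@(4,5) p4@(3,0) -> at (4,5): 1 [p3], cum=1
Step 1: p0@(5,2) p1@(2,2) p2@(0,1) p3@ESC p4@(2,0) -> at (4,5): 0 [-], cum=1
Step 2: p0@(5,3) p1@(1,2) p2@(0,2) p3@ESC p4@(1,0) -> at (4,5): 0 [-], cum=1
Step 3: p0@(5,4) p1@(0,2) p2@ESC p3@ESC p4@(0,0) -> at (4,5): 0 [-], cum=1
Step 4: p0@ESC p1@ESC p2@ESC p3@ESC p4@(0,1) -> at (4,5): 0 [-], cum=1
Step 5: p0@ESC p1@ESC p2@ESC p3@ESC p4@(0,2) -> at (4,5): 0 [-], cum=1
Step 6: p0@ESC p1@ESC p2@ESC p3@ESC p4@ESC -> at (4,5): 0 [-], cum=1
Total visits = 1

Answer: 1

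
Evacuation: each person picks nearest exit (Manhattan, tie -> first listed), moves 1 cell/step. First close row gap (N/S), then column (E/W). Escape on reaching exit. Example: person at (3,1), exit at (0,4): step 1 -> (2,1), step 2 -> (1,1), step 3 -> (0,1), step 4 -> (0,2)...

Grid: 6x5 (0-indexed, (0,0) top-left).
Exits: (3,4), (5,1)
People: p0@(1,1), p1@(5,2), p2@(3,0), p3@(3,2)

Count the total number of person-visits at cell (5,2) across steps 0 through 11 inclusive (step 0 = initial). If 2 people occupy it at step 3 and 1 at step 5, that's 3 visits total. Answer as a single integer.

Answer: 1

Derivation:
Step 0: p0@(1,1) p1@(5,2) p2@(3,0) p3@(3,2) -> at (5,2): 1 [p1], cum=1
Step 1: p0@(2,1) p1@ESC p2@(4,0) p3@(3,3) -> at (5,2): 0 [-], cum=1
Step 2: p0@(3,1) p1@ESC p2@(5,0) p3@ESC -> at (5,2): 0 [-], cum=1
Step 3: p0@(4,1) p1@ESC p2@ESC p3@ESC -> at (5,2): 0 [-], cum=1
Step 4: p0@ESC p1@ESC p2@ESC p3@ESC -> at (5,2): 0 [-], cum=1
Total visits = 1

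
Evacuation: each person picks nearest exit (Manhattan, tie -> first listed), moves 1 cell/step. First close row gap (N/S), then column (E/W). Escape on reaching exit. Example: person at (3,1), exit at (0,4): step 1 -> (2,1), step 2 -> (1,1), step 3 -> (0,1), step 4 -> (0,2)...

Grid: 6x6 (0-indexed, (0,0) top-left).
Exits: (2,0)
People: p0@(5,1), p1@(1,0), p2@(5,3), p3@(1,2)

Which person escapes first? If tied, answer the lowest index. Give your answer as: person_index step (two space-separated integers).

Step 1: p0:(5,1)->(4,1) | p1:(1,0)->(2,0)->EXIT | p2:(5,3)->(4,3) | p3:(1,2)->(2,2)
Step 2: p0:(4,1)->(3,1) | p1:escaped | p2:(4,3)->(3,3) | p3:(2,2)->(2,1)
Step 3: p0:(3,1)->(2,1) | p1:escaped | p2:(3,3)->(2,3) | p3:(2,1)->(2,0)->EXIT
Step 4: p0:(2,1)->(2,0)->EXIT | p1:escaped | p2:(2,3)->(2,2) | p3:escaped
Step 5: p0:escaped | p1:escaped | p2:(2,2)->(2,1) | p3:escaped
Step 6: p0:escaped | p1:escaped | p2:(2,1)->(2,0)->EXIT | p3:escaped
Exit steps: [4, 1, 6, 3]
First to escape: p1 at step 1

Answer: 1 1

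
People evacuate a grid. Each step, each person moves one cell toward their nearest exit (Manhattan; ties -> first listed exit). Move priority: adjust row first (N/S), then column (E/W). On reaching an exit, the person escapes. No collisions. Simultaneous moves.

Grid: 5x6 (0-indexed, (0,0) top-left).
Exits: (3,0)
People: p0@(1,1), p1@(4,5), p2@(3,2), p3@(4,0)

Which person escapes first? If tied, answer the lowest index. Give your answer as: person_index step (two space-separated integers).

Answer: 3 1

Derivation:
Step 1: p0:(1,1)->(2,1) | p1:(4,5)->(3,5) | p2:(3,2)->(3,1) | p3:(4,0)->(3,0)->EXIT
Step 2: p0:(2,1)->(3,1) | p1:(3,5)->(3,4) | p2:(3,1)->(3,0)->EXIT | p3:escaped
Step 3: p0:(3,1)->(3,0)->EXIT | p1:(3,4)->(3,3) | p2:escaped | p3:escaped
Step 4: p0:escaped | p1:(3,3)->(3,2) | p2:escaped | p3:escaped
Step 5: p0:escaped | p1:(3,2)->(3,1) | p2:escaped | p3:escaped
Step 6: p0:escaped | p1:(3,1)->(3,0)->EXIT | p2:escaped | p3:escaped
Exit steps: [3, 6, 2, 1]
First to escape: p3 at step 1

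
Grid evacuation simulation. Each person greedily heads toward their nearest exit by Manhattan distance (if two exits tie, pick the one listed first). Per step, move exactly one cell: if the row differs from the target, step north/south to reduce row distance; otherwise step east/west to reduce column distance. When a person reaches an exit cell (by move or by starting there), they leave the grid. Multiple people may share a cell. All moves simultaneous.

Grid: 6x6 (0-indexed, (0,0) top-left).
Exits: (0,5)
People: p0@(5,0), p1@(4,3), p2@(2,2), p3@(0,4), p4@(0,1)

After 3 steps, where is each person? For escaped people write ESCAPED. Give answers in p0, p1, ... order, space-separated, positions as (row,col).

Step 1: p0:(5,0)->(4,0) | p1:(4,3)->(3,3) | p2:(2,2)->(1,2) | p3:(0,4)->(0,5)->EXIT | p4:(0,1)->(0,2)
Step 2: p0:(4,0)->(3,0) | p1:(3,3)->(2,3) | p2:(1,2)->(0,2) | p3:escaped | p4:(0,2)->(0,3)
Step 3: p0:(3,0)->(2,0) | p1:(2,3)->(1,3) | p2:(0,2)->(0,3) | p3:escaped | p4:(0,3)->(0,4)

(2,0) (1,3) (0,3) ESCAPED (0,4)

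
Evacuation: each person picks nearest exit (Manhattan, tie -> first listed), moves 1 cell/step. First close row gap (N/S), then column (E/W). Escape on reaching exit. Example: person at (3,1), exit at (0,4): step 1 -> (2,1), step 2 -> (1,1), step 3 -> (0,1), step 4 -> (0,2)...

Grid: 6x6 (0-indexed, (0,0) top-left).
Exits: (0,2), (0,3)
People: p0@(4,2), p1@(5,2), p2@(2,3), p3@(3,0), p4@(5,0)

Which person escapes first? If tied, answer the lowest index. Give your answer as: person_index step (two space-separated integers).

Step 1: p0:(4,2)->(3,2) | p1:(5,2)->(4,2) | p2:(2,3)->(1,3) | p3:(3,0)->(2,0) | p4:(5,0)->(4,0)
Step 2: p0:(3,2)->(2,2) | p1:(4,2)->(3,2) | p2:(1,3)->(0,3)->EXIT | p3:(2,0)->(1,0) | p4:(4,0)->(3,0)
Step 3: p0:(2,2)->(1,2) | p1:(3,2)->(2,2) | p2:escaped | p3:(1,0)->(0,0) | p4:(3,0)->(2,0)
Step 4: p0:(1,2)->(0,2)->EXIT | p1:(2,2)->(1,2) | p2:escaped | p3:(0,0)->(0,1) | p4:(2,0)->(1,0)
Step 5: p0:escaped | p1:(1,2)->(0,2)->EXIT | p2:escaped | p3:(0,1)->(0,2)->EXIT | p4:(1,0)->(0,0)
Step 6: p0:escaped | p1:escaped | p2:escaped | p3:escaped | p4:(0,0)->(0,1)
Step 7: p0:escaped | p1:escaped | p2:escaped | p3:escaped | p4:(0,1)->(0,2)->EXIT
Exit steps: [4, 5, 2, 5, 7]
First to escape: p2 at step 2

Answer: 2 2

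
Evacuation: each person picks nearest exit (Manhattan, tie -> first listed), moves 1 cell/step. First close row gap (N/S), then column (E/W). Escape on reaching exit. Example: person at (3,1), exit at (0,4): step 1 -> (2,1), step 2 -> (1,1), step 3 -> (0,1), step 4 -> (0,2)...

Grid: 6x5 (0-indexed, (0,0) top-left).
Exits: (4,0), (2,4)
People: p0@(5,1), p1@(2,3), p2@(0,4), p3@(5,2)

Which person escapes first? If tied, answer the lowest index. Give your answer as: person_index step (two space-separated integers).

Step 1: p0:(5,1)->(4,1) | p1:(2,3)->(2,4)->EXIT | p2:(0,4)->(1,4) | p3:(5,2)->(4,2)
Step 2: p0:(4,1)->(4,0)->EXIT | p1:escaped | p2:(1,4)->(2,4)->EXIT | p3:(4,2)->(4,1)
Step 3: p0:escaped | p1:escaped | p2:escaped | p3:(4,1)->(4,0)->EXIT
Exit steps: [2, 1, 2, 3]
First to escape: p1 at step 1

Answer: 1 1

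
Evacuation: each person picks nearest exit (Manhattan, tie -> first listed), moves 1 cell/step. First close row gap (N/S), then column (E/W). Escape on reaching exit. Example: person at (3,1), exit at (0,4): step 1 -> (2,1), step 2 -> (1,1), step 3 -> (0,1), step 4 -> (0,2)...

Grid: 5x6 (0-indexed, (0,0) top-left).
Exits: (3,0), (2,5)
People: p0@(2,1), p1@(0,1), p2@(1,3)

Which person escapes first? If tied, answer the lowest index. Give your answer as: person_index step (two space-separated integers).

Answer: 0 2

Derivation:
Step 1: p0:(2,1)->(3,1) | p1:(0,1)->(1,1) | p2:(1,3)->(2,3)
Step 2: p0:(3,1)->(3,0)->EXIT | p1:(1,1)->(2,1) | p2:(2,3)->(2,4)
Step 3: p0:escaped | p1:(2,1)->(3,1) | p2:(2,4)->(2,5)->EXIT
Step 4: p0:escaped | p1:(3,1)->(3,0)->EXIT | p2:escaped
Exit steps: [2, 4, 3]
First to escape: p0 at step 2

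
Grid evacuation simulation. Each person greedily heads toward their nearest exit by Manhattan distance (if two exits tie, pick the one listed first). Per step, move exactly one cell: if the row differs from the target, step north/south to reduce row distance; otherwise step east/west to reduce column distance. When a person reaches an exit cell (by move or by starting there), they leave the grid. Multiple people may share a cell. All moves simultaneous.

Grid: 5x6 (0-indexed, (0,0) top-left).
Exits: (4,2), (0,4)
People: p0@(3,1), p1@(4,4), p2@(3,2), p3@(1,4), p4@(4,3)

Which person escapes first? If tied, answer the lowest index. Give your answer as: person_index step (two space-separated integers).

Step 1: p0:(3,1)->(4,1) | p1:(4,4)->(4,3) | p2:(3,2)->(4,2)->EXIT | p3:(1,4)->(0,4)->EXIT | p4:(4,3)->(4,2)->EXIT
Step 2: p0:(4,1)->(4,2)->EXIT | p1:(4,3)->(4,2)->EXIT | p2:escaped | p3:escaped | p4:escaped
Exit steps: [2, 2, 1, 1, 1]
First to escape: p2 at step 1

Answer: 2 1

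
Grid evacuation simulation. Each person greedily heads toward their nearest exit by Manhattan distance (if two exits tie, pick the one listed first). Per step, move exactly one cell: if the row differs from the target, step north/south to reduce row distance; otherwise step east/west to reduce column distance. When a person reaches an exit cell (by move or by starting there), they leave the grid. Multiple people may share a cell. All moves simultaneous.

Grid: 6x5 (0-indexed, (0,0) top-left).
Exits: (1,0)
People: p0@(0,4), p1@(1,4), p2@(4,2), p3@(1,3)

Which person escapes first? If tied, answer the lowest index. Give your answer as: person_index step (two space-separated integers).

Step 1: p0:(0,4)->(1,4) | p1:(1,4)->(1,3) | p2:(4,2)->(3,2) | p3:(1,3)->(1,2)
Step 2: p0:(1,4)->(1,3) | p1:(1,3)->(1,2) | p2:(3,2)->(2,2) | p3:(1,2)->(1,1)
Step 3: p0:(1,3)->(1,2) | p1:(1,2)->(1,1) | p2:(2,2)->(1,2) | p3:(1,1)->(1,0)->EXIT
Step 4: p0:(1,2)->(1,1) | p1:(1,1)->(1,0)->EXIT | p2:(1,2)->(1,1) | p3:escaped
Step 5: p0:(1,1)->(1,0)->EXIT | p1:escaped | p2:(1,1)->(1,0)->EXIT | p3:escaped
Exit steps: [5, 4, 5, 3]
First to escape: p3 at step 3

Answer: 3 3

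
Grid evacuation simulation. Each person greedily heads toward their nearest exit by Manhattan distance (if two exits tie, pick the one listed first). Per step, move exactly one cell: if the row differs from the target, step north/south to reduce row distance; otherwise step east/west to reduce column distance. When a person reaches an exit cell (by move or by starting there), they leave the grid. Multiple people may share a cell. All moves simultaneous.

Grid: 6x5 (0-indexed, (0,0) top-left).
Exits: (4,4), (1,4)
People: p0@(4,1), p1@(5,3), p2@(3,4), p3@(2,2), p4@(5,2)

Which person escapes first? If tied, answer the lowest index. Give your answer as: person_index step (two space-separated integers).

Step 1: p0:(4,1)->(4,2) | p1:(5,3)->(4,3) | p2:(3,4)->(4,4)->EXIT | p3:(2,2)->(1,2) | p4:(5,2)->(4,2)
Step 2: p0:(4,2)->(4,3) | p1:(4,3)->(4,4)->EXIT | p2:escaped | p3:(1,2)->(1,3) | p4:(4,2)->(4,3)
Step 3: p0:(4,3)->(4,4)->EXIT | p1:escaped | p2:escaped | p3:(1,3)->(1,4)->EXIT | p4:(4,3)->(4,4)->EXIT
Exit steps: [3, 2, 1, 3, 3]
First to escape: p2 at step 1

Answer: 2 1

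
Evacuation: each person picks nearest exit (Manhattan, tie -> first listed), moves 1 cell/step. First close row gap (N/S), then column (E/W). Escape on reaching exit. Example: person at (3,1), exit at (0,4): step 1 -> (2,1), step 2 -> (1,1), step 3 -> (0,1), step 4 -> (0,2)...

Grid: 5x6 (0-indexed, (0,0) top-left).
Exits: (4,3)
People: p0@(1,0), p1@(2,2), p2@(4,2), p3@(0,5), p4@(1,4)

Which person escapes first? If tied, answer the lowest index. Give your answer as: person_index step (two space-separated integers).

Answer: 2 1

Derivation:
Step 1: p0:(1,0)->(2,0) | p1:(2,2)->(3,2) | p2:(4,2)->(4,3)->EXIT | p3:(0,5)->(1,5) | p4:(1,4)->(2,4)
Step 2: p0:(2,0)->(3,0) | p1:(3,2)->(4,2) | p2:escaped | p3:(1,5)->(2,5) | p4:(2,4)->(3,4)
Step 3: p0:(3,0)->(4,0) | p1:(4,2)->(4,3)->EXIT | p2:escaped | p3:(2,5)->(3,5) | p4:(3,4)->(4,4)
Step 4: p0:(4,0)->(4,1) | p1:escaped | p2:escaped | p3:(3,5)->(4,5) | p4:(4,4)->(4,3)->EXIT
Step 5: p0:(4,1)->(4,2) | p1:escaped | p2:escaped | p3:(4,5)->(4,4) | p4:escaped
Step 6: p0:(4,2)->(4,3)->EXIT | p1:escaped | p2:escaped | p3:(4,4)->(4,3)->EXIT | p4:escaped
Exit steps: [6, 3, 1, 6, 4]
First to escape: p2 at step 1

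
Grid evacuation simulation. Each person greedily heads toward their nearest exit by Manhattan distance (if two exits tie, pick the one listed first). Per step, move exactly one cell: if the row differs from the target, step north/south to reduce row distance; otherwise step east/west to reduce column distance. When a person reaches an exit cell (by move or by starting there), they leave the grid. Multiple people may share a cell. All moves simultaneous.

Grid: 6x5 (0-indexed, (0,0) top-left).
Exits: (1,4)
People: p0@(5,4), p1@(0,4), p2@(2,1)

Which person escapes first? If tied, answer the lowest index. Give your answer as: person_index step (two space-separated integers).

Step 1: p0:(5,4)->(4,4) | p1:(0,4)->(1,4)->EXIT | p2:(2,1)->(1,1)
Step 2: p0:(4,4)->(3,4) | p1:escaped | p2:(1,1)->(1,2)
Step 3: p0:(3,4)->(2,4) | p1:escaped | p2:(1,2)->(1,3)
Step 4: p0:(2,4)->(1,4)->EXIT | p1:escaped | p2:(1,3)->(1,4)->EXIT
Exit steps: [4, 1, 4]
First to escape: p1 at step 1

Answer: 1 1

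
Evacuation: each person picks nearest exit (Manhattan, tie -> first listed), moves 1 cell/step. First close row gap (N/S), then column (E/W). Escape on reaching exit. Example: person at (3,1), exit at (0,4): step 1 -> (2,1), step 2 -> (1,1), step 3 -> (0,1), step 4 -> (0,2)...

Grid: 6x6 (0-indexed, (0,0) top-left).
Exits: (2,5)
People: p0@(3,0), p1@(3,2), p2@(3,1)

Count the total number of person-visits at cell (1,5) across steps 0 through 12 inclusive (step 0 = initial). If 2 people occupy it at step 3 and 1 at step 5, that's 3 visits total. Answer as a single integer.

Step 0: p0@(3,0) p1@(3,2) p2@(3,1) -> at (1,5): 0 [-], cum=0
Step 1: p0@(2,0) p1@(2,2) p2@(2,1) -> at (1,5): 0 [-], cum=0
Step 2: p0@(2,1) p1@(2,3) p2@(2,2) -> at (1,5): 0 [-], cum=0
Step 3: p0@(2,2) p1@(2,4) p2@(2,3) -> at (1,5): 0 [-], cum=0
Step 4: p0@(2,3) p1@ESC p2@(2,4) -> at (1,5): 0 [-], cum=0
Step 5: p0@(2,4) p1@ESC p2@ESC -> at (1,5): 0 [-], cum=0
Step 6: p0@ESC p1@ESC p2@ESC -> at (1,5): 0 [-], cum=0
Total visits = 0

Answer: 0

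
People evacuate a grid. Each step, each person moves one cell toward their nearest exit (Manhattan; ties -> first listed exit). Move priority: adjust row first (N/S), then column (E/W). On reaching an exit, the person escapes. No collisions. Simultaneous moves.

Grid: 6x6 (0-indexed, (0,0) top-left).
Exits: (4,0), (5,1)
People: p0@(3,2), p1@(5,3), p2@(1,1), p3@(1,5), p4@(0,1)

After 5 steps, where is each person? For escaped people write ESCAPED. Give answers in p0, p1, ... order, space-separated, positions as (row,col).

Step 1: p0:(3,2)->(4,2) | p1:(5,3)->(5,2) | p2:(1,1)->(2,1) | p3:(1,5)->(2,5) | p4:(0,1)->(1,1)
Step 2: p0:(4,2)->(4,1) | p1:(5,2)->(5,1)->EXIT | p2:(2,1)->(3,1) | p3:(2,5)->(3,5) | p4:(1,1)->(2,1)
Step 3: p0:(4,1)->(4,0)->EXIT | p1:escaped | p2:(3,1)->(4,1) | p3:(3,5)->(4,5) | p4:(2,1)->(3,1)
Step 4: p0:escaped | p1:escaped | p2:(4,1)->(4,0)->EXIT | p3:(4,5)->(4,4) | p4:(3,1)->(4,1)
Step 5: p0:escaped | p1:escaped | p2:escaped | p3:(4,4)->(4,3) | p4:(4,1)->(4,0)->EXIT

ESCAPED ESCAPED ESCAPED (4,3) ESCAPED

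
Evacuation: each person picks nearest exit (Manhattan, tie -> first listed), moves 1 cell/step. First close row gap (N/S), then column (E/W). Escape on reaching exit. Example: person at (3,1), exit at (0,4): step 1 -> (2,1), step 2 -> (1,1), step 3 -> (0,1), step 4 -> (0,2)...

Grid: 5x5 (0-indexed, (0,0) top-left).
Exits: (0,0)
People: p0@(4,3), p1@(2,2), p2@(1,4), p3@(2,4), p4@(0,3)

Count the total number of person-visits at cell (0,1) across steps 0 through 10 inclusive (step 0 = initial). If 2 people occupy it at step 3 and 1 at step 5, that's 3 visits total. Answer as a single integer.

Answer: 5

Derivation:
Step 0: p0@(4,3) p1@(2,2) p2@(1,4) p3@(2,4) p4@(0,3) -> at (0,1): 0 [-], cum=0
Step 1: p0@(3,3) p1@(1,2) p2@(0,4) p3@(1,4) p4@(0,2) -> at (0,1): 0 [-], cum=0
Step 2: p0@(2,3) p1@(0,2) p2@(0,3) p3@(0,4) p4@(0,1) -> at (0,1): 1 [p4], cum=1
Step 3: p0@(1,3) p1@(0,1) p2@(0,2) p3@(0,3) p4@ESC -> at (0,1): 1 [p1], cum=2
Step 4: p0@(0,3) p1@ESC p2@(0,1) p3@(0,2) p4@ESC -> at (0,1): 1 [p2], cum=3
Step 5: p0@(0,2) p1@ESC p2@ESC p3@(0,1) p4@ESC -> at (0,1): 1 [p3], cum=4
Step 6: p0@(0,1) p1@ESC p2@ESC p3@ESC p4@ESC -> at (0,1): 1 [p0], cum=5
Step 7: p0@ESC p1@ESC p2@ESC p3@ESC p4@ESC -> at (0,1): 0 [-], cum=5
Total visits = 5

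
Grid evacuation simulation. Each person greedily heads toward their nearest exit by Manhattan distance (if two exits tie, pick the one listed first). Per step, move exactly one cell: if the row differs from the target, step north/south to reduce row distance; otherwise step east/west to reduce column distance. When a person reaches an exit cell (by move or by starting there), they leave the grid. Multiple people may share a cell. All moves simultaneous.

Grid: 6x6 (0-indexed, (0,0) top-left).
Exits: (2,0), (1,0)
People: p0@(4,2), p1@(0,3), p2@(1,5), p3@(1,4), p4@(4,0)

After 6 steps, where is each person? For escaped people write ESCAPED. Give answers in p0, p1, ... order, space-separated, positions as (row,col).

Step 1: p0:(4,2)->(3,2) | p1:(0,3)->(1,3) | p2:(1,5)->(1,4) | p3:(1,4)->(1,3) | p4:(4,0)->(3,0)
Step 2: p0:(3,2)->(2,2) | p1:(1,3)->(1,2) | p2:(1,4)->(1,3) | p3:(1,3)->(1,2) | p4:(3,0)->(2,0)->EXIT
Step 3: p0:(2,2)->(2,1) | p1:(1,2)->(1,1) | p2:(1,3)->(1,2) | p3:(1,2)->(1,1) | p4:escaped
Step 4: p0:(2,1)->(2,0)->EXIT | p1:(1,1)->(1,0)->EXIT | p2:(1,2)->(1,1) | p3:(1,1)->(1,0)->EXIT | p4:escaped
Step 5: p0:escaped | p1:escaped | p2:(1,1)->(1,0)->EXIT | p3:escaped | p4:escaped

ESCAPED ESCAPED ESCAPED ESCAPED ESCAPED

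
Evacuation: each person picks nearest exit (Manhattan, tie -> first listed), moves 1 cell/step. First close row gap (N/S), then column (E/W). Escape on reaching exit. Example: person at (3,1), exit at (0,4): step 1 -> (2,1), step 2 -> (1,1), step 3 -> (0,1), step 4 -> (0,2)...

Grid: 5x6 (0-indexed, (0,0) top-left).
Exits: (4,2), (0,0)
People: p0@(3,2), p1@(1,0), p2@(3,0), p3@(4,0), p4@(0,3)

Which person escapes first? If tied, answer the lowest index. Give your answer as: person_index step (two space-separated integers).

Answer: 0 1

Derivation:
Step 1: p0:(3,2)->(4,2)->EXIT | p1:(1,0)->(0,0)->EXIT | p2:(3,0)->(4,0) | p3:(4,0)->(4,1) | p4:(0,3)->(0,2)
Step 2: p0:escaped | p1:escaped | p2:(4,0)->(4,1) | p3:(4,1)->(4,2)->EXIT | p4:(0,2)->(0,1)
Step 3: p0:escaped | p1:escaped | p2:(4,1)->(4,2)->EXIT | p3:escaped | p4:(0,1)->(0,0)->EXIT
Exit steps: [1, 1, 3, 2, 3]
First to escape: p0 at step 1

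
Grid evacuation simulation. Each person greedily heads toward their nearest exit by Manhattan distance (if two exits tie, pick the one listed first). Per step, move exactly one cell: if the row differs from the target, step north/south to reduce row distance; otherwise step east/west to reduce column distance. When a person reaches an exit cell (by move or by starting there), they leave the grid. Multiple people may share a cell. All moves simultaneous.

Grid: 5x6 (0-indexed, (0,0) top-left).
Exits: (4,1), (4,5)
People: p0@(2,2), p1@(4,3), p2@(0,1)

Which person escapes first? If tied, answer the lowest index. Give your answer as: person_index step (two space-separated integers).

Answer: 1 2

Derivation:
Step 1: p0:(2,2)->(3,2) | p1:(4,3)->(4,2) | p2:(0,1)->(1,1)
Step 2: p0:(3,2)->(4,2) | p1:(4,2)->(4,1)->EXIT | p2:(1,1)->(2,1)
Step 3: p0:(4,2)->(4,1)->EXIT | p1:escaped | p2:(2,1)->(3,1)
Step 4: p0:escaped | p1:escaped | p2:(3,1)->(4,1)->EXIT
Exit steps: [3, 2, 4]
First to escape: p1 at step 2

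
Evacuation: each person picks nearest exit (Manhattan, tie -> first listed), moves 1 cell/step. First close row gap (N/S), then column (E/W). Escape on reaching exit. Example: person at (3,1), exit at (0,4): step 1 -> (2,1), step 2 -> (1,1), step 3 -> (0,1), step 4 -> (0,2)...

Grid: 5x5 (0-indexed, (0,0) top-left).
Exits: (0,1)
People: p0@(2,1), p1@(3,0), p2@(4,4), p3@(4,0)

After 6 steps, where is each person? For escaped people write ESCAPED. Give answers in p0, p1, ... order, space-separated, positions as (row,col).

Step 1: p0:(2,1)->(1,1) | p1:(3,0)->(2,0) | p2:(4,4)->(3,4) | p3:(4,0)->(3,0)
Step 2: p0:(1,1)->(0,1)->EXIT | p1:(2,0)->(1,0) | p2:(3,4)->(2,4) | p3:(3,0)->(2,0)
Step 3: p0:escaped | p1:(1,0)->(0,0) | p2:(2,4)->(1,4) | p3:(2,0)->(1,0)
Step 4: p0:escaped | p1:(0,0)->(0,1)->EXIT | p2:(1,4)->(0,4) | p3:(1,0)->(0,0)
Step 5: p0:escaped | p1:escaped | p2:(0,4)->(0,3) | p3:(0,0)->(0,1)->EXIT
Step 6: p0:escaped | p1:escaped | p2:(0,3)->(0,2) | p3:escaped

ESCAPED ESCAPED (0,2) ESCAPED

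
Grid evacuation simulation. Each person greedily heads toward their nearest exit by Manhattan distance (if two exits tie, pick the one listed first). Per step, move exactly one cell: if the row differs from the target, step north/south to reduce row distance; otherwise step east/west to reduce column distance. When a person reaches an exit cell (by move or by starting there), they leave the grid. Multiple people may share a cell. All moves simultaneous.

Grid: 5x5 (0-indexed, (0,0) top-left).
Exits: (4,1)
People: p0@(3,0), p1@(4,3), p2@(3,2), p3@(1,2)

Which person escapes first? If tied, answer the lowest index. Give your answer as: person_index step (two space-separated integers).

Step 1: p0:(3,0)->(4,0) | p1:(4,3)->(4,2) | p2:(3,2)->(4,2) | p3:(1,2)->(2,2)
Step 2: p0:(4,0)->(4,1)->EXIT | p1:(4,2)->(4,1)->EXIT | p2:(4,2)->(4,1)->EXIT | p3:(2,2)->(3,2)
Step 3: p0:escaped | p1:escaped | p2:escaped | p3:(3,2)->(4,2)
Step 4: p0:escaped | p1:escaped | p2:escaped | p3:(4,2)->(4,1)->EXIT
Exit steps: [2, 2, 2, 4]
First to escape: p0 at step 2

Answer: 0 2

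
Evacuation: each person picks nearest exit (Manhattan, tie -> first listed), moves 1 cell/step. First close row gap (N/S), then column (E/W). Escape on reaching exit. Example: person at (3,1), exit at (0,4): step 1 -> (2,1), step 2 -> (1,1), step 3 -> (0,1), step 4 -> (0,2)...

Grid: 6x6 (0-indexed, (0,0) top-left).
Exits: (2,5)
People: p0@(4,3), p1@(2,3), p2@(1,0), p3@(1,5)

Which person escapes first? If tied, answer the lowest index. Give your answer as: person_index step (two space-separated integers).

Answer: 3 1

Derivation:
Step 1: p0:(4,3)->(3,3) | p1:(2,3)->(2,4) | p2:(1,0)->(2,0) | p3:(1,5)->(2,5)->EXIT
Step 2: p0:(3,3)->(2,3) | p1:(2,4)->(2,5)->EXIT | p2:(2,0)->(2,1) | p3:escaped
Step 3: p0:(2,3)->(2,4) | p1:escaped | p2:(2,1)->(2,2) | p3:escaped
Step 4: p0:(2,4)->(2,5)->EXIT | p1:escaped | p2:(2,2)->(2,3) | p3:escaped
Step 5: p0:escaped | p1:escaped | p2:(2,3)->(2,4) | p3:escaped
Step 6: p0:escaped | p1:escaped | p2:(2,4)->(2,5)->EXIT | p3:escaped
Exit steps: [4, 2, 6, 1]
First to escape: p3 at step 1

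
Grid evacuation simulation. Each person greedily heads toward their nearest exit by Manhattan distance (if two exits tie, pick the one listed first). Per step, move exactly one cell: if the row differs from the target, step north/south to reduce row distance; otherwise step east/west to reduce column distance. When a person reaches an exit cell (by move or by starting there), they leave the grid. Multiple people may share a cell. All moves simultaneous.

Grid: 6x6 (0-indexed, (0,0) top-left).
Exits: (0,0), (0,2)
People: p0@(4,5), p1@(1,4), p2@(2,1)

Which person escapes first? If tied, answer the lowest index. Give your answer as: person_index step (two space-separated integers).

Step 1: p0:(4,5)->(3,5) | p1:(1,4)->(0,4) | p2:(2,1)->(1,1)
Step 2: p0:(3,5)->(2,5) | p1:(0,4)->(0,3) | p2:(1,1)->(0,1)
Step 3: p0:(2,5)->(1,5) | p1:(0,3)->(0,2)->EXIT | p2:(0,1)->(0,0)->EXIT
Step 4: p0:(1,5)->(0,5) | p1:escaped | p2:escaped
Step 5: p0:(0,5)->(0,4) | p1:escaped | p2:escaped
Step 6: p0:(0,4)->(0,3) | p1:escaped | p2:escaped
Step 7: p0:(0,3)->(0,2)->EXIT | p1:escaped | p2:escaped
Exit steps: [7, 3, 3]
First to escape: p1 at step 3

Answer: 1 3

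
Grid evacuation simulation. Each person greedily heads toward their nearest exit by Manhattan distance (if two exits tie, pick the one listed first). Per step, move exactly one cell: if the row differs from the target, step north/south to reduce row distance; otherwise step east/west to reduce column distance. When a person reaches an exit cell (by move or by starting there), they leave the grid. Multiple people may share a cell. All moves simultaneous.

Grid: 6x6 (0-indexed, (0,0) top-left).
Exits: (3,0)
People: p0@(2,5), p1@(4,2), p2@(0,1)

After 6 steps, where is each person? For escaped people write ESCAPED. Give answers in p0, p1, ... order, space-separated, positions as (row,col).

Step 1: p0:(2,5)->(3,5) | p1:(4,2)->(3,2) | p2:(0,1)->(1,1)
Step 2: p0:(3,5)->(3,4) | p1:(3,2)->(3,1) | p2:(1,1)->(2,1)
Step 3: p0:(3,4)->(3,3) | p1:(3,1)->(3,0)->EXIT | p2:(2,1)->(3,1)
Step 4: p0:(3,3)->(3,2) | p1:escaped | p2:(3,1)->(3,0)->EXIT
Step 5: p0:(3,2)->(3,1) | p1:escaped | p2:escaped
Step 6: p0:(3,1)->(3,0)->EXIT | p1:escaped | p2:escaped

ESCAPED ESCAPED ESCAPED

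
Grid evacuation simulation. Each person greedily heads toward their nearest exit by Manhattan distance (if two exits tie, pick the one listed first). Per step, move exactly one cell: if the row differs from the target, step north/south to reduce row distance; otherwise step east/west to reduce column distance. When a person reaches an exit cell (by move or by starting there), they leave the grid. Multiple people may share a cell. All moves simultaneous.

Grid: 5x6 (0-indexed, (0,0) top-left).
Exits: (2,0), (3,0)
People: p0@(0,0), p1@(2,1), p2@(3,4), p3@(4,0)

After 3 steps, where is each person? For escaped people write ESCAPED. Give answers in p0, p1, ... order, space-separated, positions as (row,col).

Step 1: p0:(0,0)->(1,0) | p1:(2,1)->(2,0)->EXIT | p2:(3,4)->(3,3) | p3:(4,0)->(3,0)->EXIT
Step 2: p0:(1,0)->(2,0)->EXIT | p1:escaped | p2:(3,3)->(3,2) | p3:escaped
Step 3: p0:escaped | p1:escaped | p2:(3,2)->(3,1) | p3:escaped

ESCAPED ESCAPED (3,1) ESCAPED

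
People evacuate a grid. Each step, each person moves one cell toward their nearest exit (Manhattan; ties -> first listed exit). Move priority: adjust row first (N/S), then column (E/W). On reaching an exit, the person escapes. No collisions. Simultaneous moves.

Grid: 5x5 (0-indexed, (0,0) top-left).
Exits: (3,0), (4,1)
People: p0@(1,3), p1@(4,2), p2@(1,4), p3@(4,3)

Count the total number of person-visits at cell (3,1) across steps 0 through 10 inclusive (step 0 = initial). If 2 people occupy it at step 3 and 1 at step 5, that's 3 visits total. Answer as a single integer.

Step 0: p0@(1,3) p1@(4,2) p2@(1,4) p3@(4,3) -> at (3,1): 0 [-], cum=0
Step 1: p0@(2,3) p1@ESC p2@(2,4) p3@(4,2) -> at (3,1): 0 [-], cum=0
Step 2: p0@(3,3) p1@ESC p2@(3,4) p3@ESC -> at (3,1): 0 [-], cum=0
Step 3: p0@(3,2) p1@ESC p2@(3,3) p3@ESC -> at (3,1): 0 [-], cum=0
Step 4: p0@(3,1) p1@ESC p2@(3,2) p3@ESC -> at (3,1): 1 [p0], cum=1
Step 5: p0@ESC p1@ESC p2@(3,1) p3@ESC -> at (3,1): 1 [p2], cum=2
Step 6: p0@ESC p1@ESC p2@ESC p3@ESC -> at (3,1): 0 [-], cum=2
Total visits = 2

Answer: 2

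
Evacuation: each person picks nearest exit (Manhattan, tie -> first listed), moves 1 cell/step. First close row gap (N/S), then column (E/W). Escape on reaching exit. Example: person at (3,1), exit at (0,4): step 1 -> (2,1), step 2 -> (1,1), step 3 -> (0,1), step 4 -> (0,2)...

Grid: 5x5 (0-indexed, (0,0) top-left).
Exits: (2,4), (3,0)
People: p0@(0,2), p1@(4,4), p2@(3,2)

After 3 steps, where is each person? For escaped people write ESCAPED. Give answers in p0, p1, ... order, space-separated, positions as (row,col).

Step 1: p0:(0,2)->(1,2) | p1:(4,4)->(3,4) | p2:(3,2)->(3,1)
Step 2: p0:(1,2)->(2,2) | p1:(3,4)->(2,4)->EXIT | p2:(3,1)->(3,0)->EXIT
Step 3: p0:(2,2)->(2,3) | p1:escaped | p2:escaped

(2,3) ESCAPED ESCAPED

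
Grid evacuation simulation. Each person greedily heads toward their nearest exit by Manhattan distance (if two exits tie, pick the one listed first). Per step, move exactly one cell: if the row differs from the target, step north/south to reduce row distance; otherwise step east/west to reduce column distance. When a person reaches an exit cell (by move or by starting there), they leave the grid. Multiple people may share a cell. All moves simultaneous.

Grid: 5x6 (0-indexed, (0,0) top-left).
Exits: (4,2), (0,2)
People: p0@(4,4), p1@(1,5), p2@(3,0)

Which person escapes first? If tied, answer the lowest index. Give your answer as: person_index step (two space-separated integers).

Answer: 0 2

Derivation:
Step 1: p0:(4,4)->(4,3) | p1:(1,5)->(0,5) | p2:(3,0)->(4,0)
Step 2: p0:(4,3)->(4,2)->EXIT | p1:(0,5)->(0,4) | p2:(4,0)->(4,1)
Step 3: p0:escaped | p1:(0,4)->(0,3) | p2:(4,1)->(4,2)->EXIT
Step 4: p0:escaped | p1:(0,3)->(0,2)->EXIT | p2:escaped
Exit steps: [2, 4, 3]
First to escape: p0 at step 2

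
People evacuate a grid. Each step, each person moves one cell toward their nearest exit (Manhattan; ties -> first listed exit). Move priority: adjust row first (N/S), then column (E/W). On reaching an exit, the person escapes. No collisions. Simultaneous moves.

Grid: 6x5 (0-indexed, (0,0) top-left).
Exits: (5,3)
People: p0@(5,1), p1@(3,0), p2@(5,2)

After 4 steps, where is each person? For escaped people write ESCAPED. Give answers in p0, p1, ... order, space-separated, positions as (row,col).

Step 1: p0:(5,1)->(5,2) | p1:(3,0)->(4,0) | p2:(5,2)->(5,3)->EXIT
Step 2: p0:(5,2)->(5,3)->EXIT | p1:(4,0)->(5,0) | p2:escaped
Step 3: p0:escaped | p1:(5,0)->(5,1) | p2:escaped
Step 4: p0:escaped | p1:(5,1)->(5,2) | p2:escaped

ESCAPED (5,2) ESCAPED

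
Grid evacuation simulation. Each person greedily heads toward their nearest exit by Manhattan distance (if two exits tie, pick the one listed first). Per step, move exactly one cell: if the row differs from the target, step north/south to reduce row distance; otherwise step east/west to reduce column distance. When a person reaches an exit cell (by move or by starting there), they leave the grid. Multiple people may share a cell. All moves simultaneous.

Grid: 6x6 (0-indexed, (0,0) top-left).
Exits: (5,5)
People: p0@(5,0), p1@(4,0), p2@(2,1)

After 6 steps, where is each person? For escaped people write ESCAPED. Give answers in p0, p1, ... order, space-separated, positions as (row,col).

Step 1: p0:(5,0)->(5,1) | p1:(4,0)->(5,0) | p2:(2,1)->(3,1)
Step 2: p0:(5,1)->(5,2) | p1:(5,0)->(5,1) | p2:(3,1)->(4,1)
Step 3: p0:(5,2)->(5,3) | p1:(5,1)->(5,2) | p2:(4,1)->(5,1)
Step 4: p0:(5,3)->(5,4) | p1:(5,2)->(5,3) | p2:(5,1)->(5,2)
Step 5: p0:(5,4)->(5,5)->EXIT | p1:(5,3)->(5,4) | p2:(5,2)->(5,3)
Step 6: p0:escaped | p1:(5,4)->(5,5)->EXIT | p2:(5,3)->(5,4)

ESCAPED ESCAPED (5,4)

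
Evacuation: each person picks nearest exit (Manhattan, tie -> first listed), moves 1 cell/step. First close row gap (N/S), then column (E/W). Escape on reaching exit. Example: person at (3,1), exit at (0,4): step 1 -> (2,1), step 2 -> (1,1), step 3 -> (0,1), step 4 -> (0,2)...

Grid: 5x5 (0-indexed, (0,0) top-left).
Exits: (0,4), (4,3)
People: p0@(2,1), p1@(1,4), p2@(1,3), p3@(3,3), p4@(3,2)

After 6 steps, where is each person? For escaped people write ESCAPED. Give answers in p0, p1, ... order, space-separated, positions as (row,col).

Step 1: p0:(2,1)->(3,1) | p1:(1,4)->(0,4)->EXIT | p2:(1,3)->(0,3) | p3:(3,3)->(4,3)->EXIT | p4:(3,2)->(4,2)
Step 2: p0:(3,1)->(4,1) | p1:escaped | p2:(0,3)->(0,4)->EXIT | p3:escaped | p4:(4,2)->(4,3)->EXIT
Step 3: p0:(4,1)->(4,2) | p1:escaped | p2:escaped | p3:escaped | p4:escaped
Step 4: p0:(4,2)->(4,3)->EXIT | p1:escaped | p2:escaped | p3:escaped | p4:escaped

ESCAPED ESCAPED ESCAPED ESCAPED ESCAPED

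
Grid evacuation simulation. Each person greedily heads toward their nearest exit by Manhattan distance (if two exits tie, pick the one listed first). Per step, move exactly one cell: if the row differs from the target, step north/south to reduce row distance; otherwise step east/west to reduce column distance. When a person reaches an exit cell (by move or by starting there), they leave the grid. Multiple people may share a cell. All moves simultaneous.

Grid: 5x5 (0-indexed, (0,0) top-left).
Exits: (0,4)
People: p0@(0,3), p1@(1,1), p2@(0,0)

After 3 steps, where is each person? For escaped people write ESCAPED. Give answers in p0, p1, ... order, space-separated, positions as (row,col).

Step 1: p0:(0,3)->(0,4)->EXIT | p1:(1,1)->(0,1) | p2:(0,0)->(0,1)
Step 2: p0:escaped | p1:(0,1)->(0,2) | p2:(0,1)->(0,2)
Step 3: p0:escaped | p1:(0,2)->(0,3) | p2:(0,2)->(0,3)

ESCAPED (0,3) (0,3)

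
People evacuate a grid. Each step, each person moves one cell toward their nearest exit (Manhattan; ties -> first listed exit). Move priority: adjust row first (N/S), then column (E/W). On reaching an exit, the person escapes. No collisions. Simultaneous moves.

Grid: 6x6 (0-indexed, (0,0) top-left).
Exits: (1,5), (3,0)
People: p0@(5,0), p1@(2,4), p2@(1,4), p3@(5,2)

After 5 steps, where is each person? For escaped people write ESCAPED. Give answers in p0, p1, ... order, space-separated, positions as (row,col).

Step 1: p0:(5,0)->(4,0) | p1:(2,4)->(1,4) | p2:(1,4)->(1,5)->EXIT | p3:(5,2)->(4,2)
Step 2: p0:(4,0)->(3,0)->EXIT | p1:(1,4)->(1,5)->EXIT | p2:escaped | p3:(4,2)->(3,2)
Step 3: p0:escaped | p1:escaped | p2:escaped | p3:(3,2)->(3,1)
Step 4: p0:escaped | p1:escaped | p2:escaped | p3:(3,1)->(3,0)->EXIT

ESCAPED ESCAPED ESCAPED ESCAPED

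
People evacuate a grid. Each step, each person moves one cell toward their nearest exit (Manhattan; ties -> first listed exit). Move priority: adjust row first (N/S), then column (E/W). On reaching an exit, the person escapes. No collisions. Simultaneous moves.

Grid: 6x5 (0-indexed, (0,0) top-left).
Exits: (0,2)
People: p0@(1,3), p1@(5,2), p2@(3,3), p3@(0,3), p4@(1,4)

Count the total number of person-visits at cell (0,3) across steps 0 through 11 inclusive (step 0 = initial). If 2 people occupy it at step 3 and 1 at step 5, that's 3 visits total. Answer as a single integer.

Answer: 4

Derivation:
Step 0: p0@(1,3) p1@(5,2) p2@(3,3) p3@(0,3) p4@(1,4) -> at (0,3): 1 [p3], cum=1
Step 1: p0@(0,3) p1@(4,2) p2@(2,3) p3@ESC p4@(0,4) -> at (0,3): 1 [p0], cum=2
Step 2: p0@ESC p1@(3,2) p2@(1,3) p3@ESC p4@(0,3) -> at (0,3): 1 [p4], cum=3
Step 3: p0@ESC p1@(2,2) p2@(0,3) p3@ESC p4@ESC -> at (0,3): 1 [p2], cum=4
Step 4: p0@ESC p1@(1,2) p2@ESC p3@ESC p4@ESC -> at (0,3): 0 [-], cum=4
Step 5: p0@ESC p1@ESC p2@ESC p3@ESC p4@ESC -> at (0,3): 0 [-], cum=4
Total visits = 4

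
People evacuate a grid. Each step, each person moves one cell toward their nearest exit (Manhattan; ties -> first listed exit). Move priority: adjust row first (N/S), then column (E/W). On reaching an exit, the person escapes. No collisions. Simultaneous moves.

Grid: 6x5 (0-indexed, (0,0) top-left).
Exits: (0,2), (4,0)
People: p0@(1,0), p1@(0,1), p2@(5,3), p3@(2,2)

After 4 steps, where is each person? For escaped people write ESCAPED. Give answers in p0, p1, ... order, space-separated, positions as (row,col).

Step 1: p0:(1,0)->(0,0) | p1:(0,1)->(0,2)->EXIT | p2:(5,3)->(4,3) | p3:(2,2)->(1,2)
Step 2: p0:(0,0)->(0,1) | p1:escaped | p2:(4,3)->(4,2) | p3:(1,2)->(0,2)->EXIT
Step 3: p0:(0,1)->(0,2)->EXIT | p1:escaped | p2:(4,2)->(4,1) | p3:escaped
Step 4: p0:escaped | p1:escaped | p2:(4,1)->(4,0)->EXIT | p3:escaped

ESCAPED ESCAPED ESCAPED ESCAPED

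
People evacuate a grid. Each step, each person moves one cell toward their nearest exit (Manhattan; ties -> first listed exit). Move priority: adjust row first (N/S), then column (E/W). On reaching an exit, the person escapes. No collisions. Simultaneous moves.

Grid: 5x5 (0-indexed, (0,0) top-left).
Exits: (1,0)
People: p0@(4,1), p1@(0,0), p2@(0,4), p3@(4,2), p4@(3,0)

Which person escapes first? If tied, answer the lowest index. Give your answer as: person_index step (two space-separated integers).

Answer: 1 1

Derivation:
Step 1: p0:(4,1)->(3,1) | p1:(0,0)->(1,0)->EXIT | p2:(0,4)->(1,4) | p3:(4,2)->(3,2) | p4:(3,0)->(2,0)
Step 2: p0:(3,1)->(2,1) | p1:escaped | p2:(1,4)->(1,3) | p3:(3,2)->(2,2) | p4:(2,0)->(1,0)->EXIT
Step 3: p0:(2,1)->(1,1) | p1:escaped | p2:(1,3)->(1,2) | p3:(2,2)->(1,2) | p4:escaped
Step 4: p0:(1,1)->(1,0)->EXIT | p1:escaped | p2:(1,2)->(1,1) | p3:(1,2)->(1,1) | p4:escaped
Step 5: p0:escaped | p1:escaped | p2:(1,1)->(1,0)->EXIT | p3:(1,1)->(1,0)->EXIT | p4:escaped
Exit steps: [4, 1, 5, 5, 2]
First to escape: p1 at step 1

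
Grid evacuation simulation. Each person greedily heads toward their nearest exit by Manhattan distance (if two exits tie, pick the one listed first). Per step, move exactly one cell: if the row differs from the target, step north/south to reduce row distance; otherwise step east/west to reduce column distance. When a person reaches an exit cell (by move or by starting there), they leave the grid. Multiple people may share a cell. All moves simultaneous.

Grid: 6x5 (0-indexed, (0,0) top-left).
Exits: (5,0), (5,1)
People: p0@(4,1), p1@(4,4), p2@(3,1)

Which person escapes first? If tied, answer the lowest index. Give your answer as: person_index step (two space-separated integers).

Step 1: p0:(4,1)->(5,1)->EXIT | p1:(4,4)->(5,4) | p2:(3,1)->(4,1)
Step 2: p0:escaped | p1:(5,4)->(5,3) | p2:(4,1)->(5,1)->EXIT
Step 3: p0:escaped | p1:(5,3)->(5,2) | p2:escaped
Step 4: p0:escaped | p1:(5,2)->(5,1)->EXIT | p2:escaped
Exit steps: [1, 4, 2]
First to escape: p0 at step 1

Answer: 0 1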